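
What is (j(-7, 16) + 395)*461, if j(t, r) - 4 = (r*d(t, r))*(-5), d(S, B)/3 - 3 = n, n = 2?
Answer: -369261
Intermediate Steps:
d(S, B) = 15 (d(S, B) = 9 + 3*2 = 9 + 6 = 15)
j(t, r) = 4 - 75*r (j(t, r) = 4 + (r*15)*(-5) = 4 + (15*r)*(-5) = 4 - 75*r)
(j(-7, 16) + 395)*461 = ((4 - 75*16) + 395)*461 = ((4 - 1200) + 395)*461 = (-1196 + 395)*461 = -801*461 = -369261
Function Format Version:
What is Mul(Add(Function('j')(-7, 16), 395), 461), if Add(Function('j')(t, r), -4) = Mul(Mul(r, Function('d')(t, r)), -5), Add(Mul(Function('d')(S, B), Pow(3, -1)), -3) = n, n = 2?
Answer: -369261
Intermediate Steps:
Function('d')(S, B) = 15 (Function('d')(S, B) = Add(9, Mul(3, 2)) = Add(9, 6) = 15)
Function('j')(t, r) = Add(4, Mul(-75, r)) (Function('j')(t, r) = Add(4, Mul(Mul(r, 15), -5)) = Add(4, Mul(Mul(15, r), -5)) = Add(4, Mul(-75, r)))
Mul(Add(Function('j')(-7, 16), 395), 461) = Mul(Add(Add(4, Mul(-75, 16)), 395), 461) = Mul(Add(Add(4, -1200), 395), 461) = Mul(Add(-1196, 395), 461) = Mul(-801, 461) = -369261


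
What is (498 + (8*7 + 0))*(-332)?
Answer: -183928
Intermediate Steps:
(498 + (8*7 + 0))*(-332) = (498 + (56 + 0))*(-332) = (498 + 56)*(-332) = 554*(-332) = -183928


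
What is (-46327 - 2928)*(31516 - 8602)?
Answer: -1128629070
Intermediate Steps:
(-46327 - 2928)*(31516 - 8602) = -49255*22914 = -1128629070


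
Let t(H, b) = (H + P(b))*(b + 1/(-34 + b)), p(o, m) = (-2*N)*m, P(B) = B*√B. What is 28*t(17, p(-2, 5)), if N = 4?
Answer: -704718/37 + 3316320*I*√10/37 ≈ -19046.0 + 2.8344e+5*I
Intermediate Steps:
P(B) = B^(3/2)
p(o, m) = -8*m (p(o, m) = (-2*4)*m = -8*m)
t(H, b) = (H + b^(3/2))*(b + 1/(-34 + b))
28*t(17, p(-2, 5)) = 28*((17 + (-8*5)^(3/2) + (-8*5)^(7/2) - 34*3200*I*√10 + 17*(-8*5)² - 34*17*(-8*5))/(-34 - 8*5)) = 28*((17 + (-40)^(3/2) + (-40)^(7/2) - 108800*I*√10 + 17*(-40)² - 34*17*(-40))/(-34 - 40)) = 28*((17 - 80*I*√10 - 128000*I*√10 - 108800*I*√10 + 17*1600 + 23120)/(-74)) = 28*(-(17 - 80*I*√10 - 128000*I*√10 - 108800*I*√10 + 27200 + 23120)/74) = 28*(-(50337 - 236880*I*√10)/74) = 28*(-50337/74 + 118440*I*√10/37) = -704718/37 + 3316320*I*√10/37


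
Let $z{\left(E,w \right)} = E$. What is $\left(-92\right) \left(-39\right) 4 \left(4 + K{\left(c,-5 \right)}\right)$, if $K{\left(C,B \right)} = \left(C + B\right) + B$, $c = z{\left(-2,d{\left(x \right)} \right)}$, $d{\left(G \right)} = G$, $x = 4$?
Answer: $-114816$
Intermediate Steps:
$c = -2$
$K{\left(C,B \right)} = C + 2 B$ ($K{\left(C,B \right)} = \left(B + C\right) + B = C + 2 B$)
$\left(-92\right) \left(-39\right) 4 \left(4 + K{\left(c,-5 \right)}\right) = \left(-92\right) \left(-39\right) 4 \left(4 + \left(-2 + 2 \left(-5\right)\right)\right) = 3588 \cdot 4 \left(4 - 12\right) = 3588 \cdot 4 \left(-8\right) = 3588 \left(-32\right) = -114816$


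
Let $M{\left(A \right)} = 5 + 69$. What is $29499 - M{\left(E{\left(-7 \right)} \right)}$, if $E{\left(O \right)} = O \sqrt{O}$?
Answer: $29425$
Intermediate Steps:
$E{\left(O \right)} = O^{\frac{3}{2}}$
$M{\left(A \right)} = 74$
$29499 - M{\left(E{\left(-7 \right)} \right)} = 29499 - 74 = 29425$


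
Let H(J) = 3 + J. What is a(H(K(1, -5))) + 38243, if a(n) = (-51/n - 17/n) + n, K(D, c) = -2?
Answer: 38176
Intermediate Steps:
a(n) = n - 68/n (a(n) = -68/n + n = n - 68/n)
a(H(K(1, -5))) + 38243 = ((3 - 2) - 68/(3 - 2)) + 38243 = (1 - 68/1) + 38243 = (1 - 68*1) + 38243 = (1 - 68) + 38243 = -67 + 38243 = 38176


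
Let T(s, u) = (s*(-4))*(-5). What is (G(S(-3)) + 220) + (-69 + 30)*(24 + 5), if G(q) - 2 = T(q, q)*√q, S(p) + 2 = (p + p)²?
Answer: -909 + 680*√34 ≈ 3056.0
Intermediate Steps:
T(s, u) = 20*s (T(s, u) = -4*s*(-5) = 20*s)
S(p) = -2 + 4*p² (S(p) = -2 + (p + p)² = -2 + (2*p)² = -2 + 4*p²)
G(q) = 2 + 20*q^(3/2) (G(q) = 2 + (20*q)*√q = 2 + 20*q^(3/2))
(G(S(-3)) + 220) + (-69 + 30)*(24 + 5) = ((2 + 20*(-2 + 4*(-3)²)^(3/2)) + 220) + (-69 + 30)*(24 + 5) = ((2 + 20*(-2 + 4*9)^(3/2)) + 220) - 39*29 = ((2 + 20*(-2 + 36)^(3/2)) + 220) - 1131 = ((2 + 20*34^(3/2)) + 220) - 1131 = ((2 + 20*(34*√34)) + 220) - 1131 = ((2 + 680*√34) + 220) - 1131 = (222 + 680*√34) - 1131 = -909 + 680*√34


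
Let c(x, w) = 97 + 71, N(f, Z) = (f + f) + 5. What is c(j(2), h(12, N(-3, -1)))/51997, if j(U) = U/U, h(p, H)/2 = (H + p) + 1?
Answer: 168/51997 ≈ 0.0032310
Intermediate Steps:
N(f, Z) = 5 + 2*f (N(f, Z) = 2*f + 5 = 5 + 2*f)
h(p, H) = 2 + 2*H + 2*p (h(p, H) = 2*((H + p) + 1) = 2*(1 + H + p) = 2 + 2*H + 2*p)
j(U) = 1
c(x, w) = 168
c(j(2), h(12, N(-3, -1)))/51997 = 168/51997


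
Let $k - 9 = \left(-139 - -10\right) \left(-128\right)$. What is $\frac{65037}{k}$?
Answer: $\frac{21679}{5507} \approx 3.9366$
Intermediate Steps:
$k = 16521$ ($k = 9 + \left(-139 - -10\right) \left(-128\right) = 9 + \left(-139 + 10\right) \left(-128\right) = 9 - -16512 = 9 + 16512 = 16521$)
$\frac{65037}{k} = \frac{65037}{16521} = 65037 \cdot \frac{1}{16521} = \frac{21679}{5507}$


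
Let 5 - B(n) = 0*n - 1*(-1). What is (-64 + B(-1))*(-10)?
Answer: 600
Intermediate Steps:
B(n) = 4 (B(n) = 5 - (0*n - 1*(-1)) = 5 - (0 + 1) = 5 - 1*1 = 5 - 1 = 4)
(-64 + B(-1))*(-10) = (-64 + 4)*(-10) = -60*(-10) = 600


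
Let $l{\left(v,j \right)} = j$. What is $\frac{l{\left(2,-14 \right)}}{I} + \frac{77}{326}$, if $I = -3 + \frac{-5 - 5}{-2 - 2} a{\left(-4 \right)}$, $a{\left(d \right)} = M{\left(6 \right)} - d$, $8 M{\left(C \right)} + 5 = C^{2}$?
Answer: $- \frac{52465}{87042} \approx -0.60275$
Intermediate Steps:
$M{\left(C \right)} = - \frac{5}{8} + \frac{C^{2}}{8}$
$a{\left(d \right)} = \frac{31}{8} - d$ ($a{\left(d \right)} = \left(- \frac{5}{8} + \frac{6^{2}}{8}\right) - d = \left(- \frac{5}{8} + \frac{1}{8} \cdot 36\right) - d = \left(- \frac{5}{8} + \frac{9}{2}\right) - d = \frac{31}{8} - d$)
$I = \frac{267}{16}$ ($I = -3 + \frac{-5 - 5}{-2 - 2} \left(\frac{31}{8} - -4\right) = -3 + - \frac{10}{-4} \left(\frac{31}{8} + 4\right) = -3 + \left(-10\right) \left(- \frac{1}{4}\right) \frac{63}{8} = -3 + \frac{5}{2} \cdot \frac{63}{8} = -3 + \frac{315}{16} = \frac{267}{16} \approx 16.688$)
$\frac{l{\left(2,-14 \right)}}{I} + \frac{77}{326} = - \frac{14}{\frac{267}{16}} + \frac{77}{326} = \left(-14\right) \frac{16}{267} + 77 \cdot \frac{1}{326} = - \frac{224}{267} + \frac{77}{326} = - \frac{52465}{87042}$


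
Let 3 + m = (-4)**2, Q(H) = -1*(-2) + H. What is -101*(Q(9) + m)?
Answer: -2424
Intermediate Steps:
Q(H) = 2 + H
m = 13 (m = -3 + (-4)**2 = -3 + 16 = 13)
-101*(Q(9) + m) = -101*((2 + 9) + 13) = -101*(11 + 13) = -101*24 = -2424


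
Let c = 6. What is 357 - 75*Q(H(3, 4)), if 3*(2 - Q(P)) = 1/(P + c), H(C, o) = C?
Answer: 1888/9 ≈ 209.78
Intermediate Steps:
Q(P) = 2 - 1/(3*(6 + P)) (Q(P) = 2 - 1/(3*(P + 6)) = 2 - 1/(3*(6 + P)))
357 - 75*Q(H(3, 4)) = 357 - 25*(35 + 6*3)/(6 + 3) = 357 - 25*(35 + 18)/9 = 357 - 25*53/9 = 357 - 75*53/27 = 357 - 1325/9 = 1888/9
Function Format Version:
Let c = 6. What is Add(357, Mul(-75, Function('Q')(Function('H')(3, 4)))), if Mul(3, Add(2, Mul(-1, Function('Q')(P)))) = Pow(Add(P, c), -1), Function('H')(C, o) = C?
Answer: Rational(1888, 9) ≈ 209.78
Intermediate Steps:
Function('Q')(P) = Add(2, Mul(Rational(-1, 3), Pow(Add(6, P), -1))) (Function('Q')(P) = Add(2, Mul(Rational(-1, 3), Pow(Add(P, 6), -1))) = Add(2, Mul(Rational(-1, 3), Pow(Add(6, P), -1))))
Add(357, Mul(-75, Function('Q')(Function('H')(3, 4)))) = Add(357, Mul(-75, Mul(Rational(1, 3), Pow(Add(6, 3), -1), Add(35, Mul(6, 3))))) = Add(357, Mul(-75, Mul(Rational(1, 3), Pow(9, -1), Add(35, 18)))) = Add(357, Mul(-75, Mul(Rational(1, 3), Rational(1, 9), 53))) = Add(357, Mul(-75, Rational(53, 27))) = Add(357, Rational(-1325, 9)) = Rational(1888, 9)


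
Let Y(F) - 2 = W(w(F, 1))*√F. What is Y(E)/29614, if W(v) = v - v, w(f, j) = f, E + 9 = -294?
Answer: 1/14807 ≈ 6.7536e-5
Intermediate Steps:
E = -303 (E = -9 - 294 = -303)
W(v) = 0
Y(F) = 2 (Y(F) = 2 + 0*√F = 2 + 0 = 2)
Y(E)/29614 = 2/29614 = 2*(1/29614) = 1/14807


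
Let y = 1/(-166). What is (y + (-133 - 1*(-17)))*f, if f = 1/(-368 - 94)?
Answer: 917/3652 ≈ 0.25110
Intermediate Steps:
f = -1/462 (f = 1/(-462) = -1/462 ≈ -0.0021645)
y = -1/166 ≈ -0.0060241
(y + (-133 - 1*(-17)))*f = (-1/166 + (-133 - 1*(-17)))*(-1/462) = (-1/166 + (-133 + 17))*(-1/462) = (-1/166 - 116)*(-1/462) = -19257/166*(-1/462) = 917/3652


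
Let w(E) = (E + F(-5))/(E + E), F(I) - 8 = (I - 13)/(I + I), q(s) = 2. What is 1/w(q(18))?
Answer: 20/59 ≈ 0.33898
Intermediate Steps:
F(I) = 8 + (-13 + I)/(2*I) (F(I) = 8 + (I - 13)/(I + I) = 8 + (-13 + I)/((2*I)) = 8 + (-13 + I)*(1/(2*I)) = 8 + (-13 + I)/(2*I))
w(E) = (49/5 + E)/(2*E) (w(E) = (E + (½)*(-13 + 17*(-5))/(-5))/(E + E) = (E + (½)*(-⅕)*(-13 - 85))/((2*E)) = (E + (½)*(-⅕)*(-98))*(1/(2*E)) = (E + 49/5)*(1/(2*E)) = (49/5 + E)*(1/(2*E)) = (49/5 + E)/(2*E))
1/w(q(18)) = 1/((⅒)*(49 + 5*2)/2) = 1/((⅒)*(½)*(49 + 10)) = 1/((⅒)*(½)*59) = 1/(59/20) = 20/59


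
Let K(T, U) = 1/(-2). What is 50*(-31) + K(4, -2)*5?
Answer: -3105/2 ≈ -1552.5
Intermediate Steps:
K(T, U) = -1/2
50*(-31) + K(4, -2)*5 = 50*(-31) - 1/2*5 = -1550 - 5/2 = -3105/2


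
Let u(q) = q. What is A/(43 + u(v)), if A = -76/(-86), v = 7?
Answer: 19/1075 ≈ 0.017674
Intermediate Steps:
A = 38/43 (A = -76*(-1/86) = 38/43 ≈ 0.88372)
A/(43 + u(v)) = (38/43)/(43 + 7) = (38/43)/50 = (1/50)*(38/43) = 19/1075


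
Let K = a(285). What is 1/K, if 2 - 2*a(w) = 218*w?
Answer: -1/31064 ≈ -3.2192e-5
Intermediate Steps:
a(w) = 1 - 109*w
K = -31064 (K = 1 - 109*285 = 1 - 31065 = -31064)
1/K = 1/(-31064) = -1/31064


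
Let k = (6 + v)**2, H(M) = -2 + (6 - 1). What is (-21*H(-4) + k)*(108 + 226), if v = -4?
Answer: -19706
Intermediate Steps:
H(M) = 3 (H(M) = -2 + 5 = 3)
k = 4 (k = (6 - 4)**2 = 2**2 = 4)
(-21*H(-4) + k)*(108 + 226) = (-21*3 + 4)*(108 + 226) = (-63 + 4)*334 = -59*334 = -19706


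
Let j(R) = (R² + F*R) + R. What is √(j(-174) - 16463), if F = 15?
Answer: √11029 ≈ 105.02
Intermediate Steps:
j(R) = R² + 16*R (j(R) = (R² + 15*R) + R = R² + 16*R)
√(j(-174) - 16463) = √(-174*(16 - 174) - 16463) = √(-174*(-158) - 16463) = √(27492 - 16463) = √11029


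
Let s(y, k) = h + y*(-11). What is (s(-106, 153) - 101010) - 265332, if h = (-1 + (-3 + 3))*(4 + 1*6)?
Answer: -365186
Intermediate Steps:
h = -10 (h = (-1 + 0)*(4 + 6) = -1*10 = -10)
s(y, k) = -10 - 11*y (s(y, k) = -10 + y*(-11) = -10 - 11*y)
(s(-106, 153) - 101010) - 265332 = ((-10 - 11*(-106)) - 101010) - 265332 = ((-10 + 1166) - 101010) - 265332 = (1156 - 101010) - 265332 = -99854 - 265332 = -365186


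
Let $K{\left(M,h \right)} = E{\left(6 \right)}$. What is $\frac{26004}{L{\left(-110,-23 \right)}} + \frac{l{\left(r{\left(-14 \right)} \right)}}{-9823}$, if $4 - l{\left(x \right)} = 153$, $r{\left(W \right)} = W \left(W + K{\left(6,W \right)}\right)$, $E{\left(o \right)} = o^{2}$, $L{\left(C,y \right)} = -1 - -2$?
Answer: $\frac{255437441}{9823} \approx 26004.0$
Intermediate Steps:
$L{\left(C,y \right)} = 1$ ($L{\left(C,y \right)} = -1 + 2 = 1$)
$K{\left(M,h \right)} = 36$ ($K{\left(M,h \right)} = 6^{2} = 36$)
$r{\left(W \right)} = W \left(36 + W\right)$ ($r{\left(W \right)} = W \left(W + 36\right) = W \left(36 + W\right)$)
$l{\left(x \right)} = -149$ ($l{\left(x \right)} = 4 - 153 = -149$)
$\frac{26004}{L{\left(-110,-23 \right)}} + \frac{l{\left(r{\left(-14 \right)} \right)}}{-9823} = \frac{26004}{1} - \frac{149}{-9823} = 26004 \cdot 1 - - \frac{149}{9823} = 26004 + \frac{149}{9823} = \frac{255437441}{9823}$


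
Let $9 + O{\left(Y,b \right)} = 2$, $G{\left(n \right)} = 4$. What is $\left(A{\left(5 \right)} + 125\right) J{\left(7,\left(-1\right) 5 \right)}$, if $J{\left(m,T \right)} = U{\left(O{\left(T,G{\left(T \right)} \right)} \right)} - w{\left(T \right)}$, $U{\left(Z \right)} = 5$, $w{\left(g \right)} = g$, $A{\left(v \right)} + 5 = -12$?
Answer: $1080$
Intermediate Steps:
$A{\left(v \right)} = -17$ ($A{\left(v \right)} = -5 - 12 = -17$)
$O{\left(Y,b \right)} = -7$ ($O{\left(Y,b \right)} = -9 + 2 = -7$)
$J{\left(m,T \right)} = 5 - T$
$\left(A{\left(5 \right)} + 125\right) J{\left(7,\left(-1\right) 5 \right)} = \left(-17 + 125\right) \left(5 - \left(-1\right) 5\right) = 108 \left(5 - -5\right) = 108 \left(5 + 5\right) = 108 \cdot 10 = 1080$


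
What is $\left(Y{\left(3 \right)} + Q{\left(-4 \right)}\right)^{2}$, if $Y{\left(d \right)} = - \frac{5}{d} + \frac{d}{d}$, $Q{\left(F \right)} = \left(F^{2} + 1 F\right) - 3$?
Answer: $\frac{625}{9} \approx 69.444$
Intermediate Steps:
$Q{\left(F \right)} = -3 + F + F^{2}$ ($Q{\left(F \right)} = \left(F^{2} + F\right) - 3 = \left(F + F^{2}\right) - 3 = -3 + F + F^{2}$)
$Y{\left(d \right)} = 1 - \frac{5}{d}$ ($Y{\left(d \right)} = - \frac{5}{d} + 1 = 1 - \frac{5}{d}$)
$\left(Y{\left(3 \right)} + Q{\left(-4 \right)}\right)^{2} = \left(\frac{-5 + 3}{3} - \left(7 - 16\right)\right)^{2} = \left(\frac{1}{3} \left(-2\right) - -9\right)^{2} = \left(- \frac{2}{3} + 9\right)^{2} = \left(\frac{25}{3}\right)^{2} = \frac{625}{9}$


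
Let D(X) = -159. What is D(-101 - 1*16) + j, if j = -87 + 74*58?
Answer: 4046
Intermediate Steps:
j = 4205 (j = -87 + 4292 = 4205)
D(-101 - 1*16) + j = -159 + 4205 = 4046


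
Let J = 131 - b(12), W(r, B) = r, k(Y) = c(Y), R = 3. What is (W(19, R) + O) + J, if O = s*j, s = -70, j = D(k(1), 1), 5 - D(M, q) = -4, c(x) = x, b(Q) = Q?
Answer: -492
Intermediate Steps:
k(Y) = Y
D(M, q) = 9 (D(M, q) = 5 - 1*(-4) = 5 + 4 = 9)
j = 9
J = 119 (J = 131 - 1*12 = 131 - 12 = 119)
O = -630 (O = -70*9 = -630)
(W(19, R) + O) + J = (19 - 630) + 119 = -611 + 119 = -492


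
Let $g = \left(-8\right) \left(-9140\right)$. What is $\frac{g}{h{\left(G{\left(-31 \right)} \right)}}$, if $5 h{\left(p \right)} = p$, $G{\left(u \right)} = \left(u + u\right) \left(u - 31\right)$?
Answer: $\frac{91400}{961} \approx 95.109$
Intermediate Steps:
$G{\left(u \right)} = 2 u \left(-31 + u\right)$
$h{\left(p \right)} = \frac{p}{5}$
$g = 73120$
$\frac{g}{h{\left(G{\left(-31 \right)} \right)}} = \frac{73120}{\frac{1}{5} \cdot 2 \left(-31\right) \left(-31 - 31\right)} = \frac{73120}{\frac{1}{5} \cdot 2 \left(-31\right) \left(-62\right)} = \frac{73120}{\frac{1}{5} \cdot 3844} = \frac{73120}{\frac{3844}{5}} = 73120 \cdot \frac{5}{3844} = \frac{91400}{961}$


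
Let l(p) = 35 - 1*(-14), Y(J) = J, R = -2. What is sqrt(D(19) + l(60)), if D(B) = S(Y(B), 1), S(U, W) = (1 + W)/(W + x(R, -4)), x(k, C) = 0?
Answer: sqrt(51) ≈ 7.1414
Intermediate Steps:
l(p) = 49 (l(p) = 35 + 14 = 49)
S(U, W) = (1 + W)/W (S(U, W) = (1 + W)/(W + 0) = (1 + W)/W)
D(B) = 2 (D(B) = (1 + 1)/1 = 1*2 = 2)
sqrt(D(19) + l(60)) = sqrt(2 + 49) = sqrt(51)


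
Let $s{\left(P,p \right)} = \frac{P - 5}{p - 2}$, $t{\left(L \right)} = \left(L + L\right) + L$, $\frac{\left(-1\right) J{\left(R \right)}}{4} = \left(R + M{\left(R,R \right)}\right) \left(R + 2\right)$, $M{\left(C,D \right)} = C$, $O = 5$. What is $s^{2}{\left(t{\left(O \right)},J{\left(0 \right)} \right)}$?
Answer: $25$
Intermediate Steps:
$J{\left(R \right)} = - 8 R \left(2 + R\right)$ ($J{\left(R \right)} = - 4 \left(R + R\right) \left(R + 2\right) = - 4 \cdot 2 R \left(2 + R\right) = - 8 R \left(2 + R\right)$)
$t{\left(L \right)} = 3 L$ ($t{\left(L \right)} = 2 L + L = 3 L$)
$s{\left(P,p \right)} = \frac{-5 + P}{-2 + p}$
$s^{2}{\left(t{\left(O \right)},J{\left(0 \right)} \right)} = \left(\frac{-5 + 3 \cdot 5}{-2 + 8 \cdot 0 \left(-2 - 0\right)}\right)^{2} = \left(\frac{-5 + 15}{-2 + 8 \cdot 0 \left(-2 + 0\right)}\right)^{2} = \left(\frac{1}{-2 + 8 \cdot 0 \left(-2\right)} 10\right)^{2} = \left(\frac{1}{-2 + 0} \cdot 10\right)^{2} = \left(\frac{1}{-2} \cdot 10\right)^{2} = \left(\left(- \frac{1}{2}\right) 10\right)^{2} = \left(-5\right)^{2} = 25$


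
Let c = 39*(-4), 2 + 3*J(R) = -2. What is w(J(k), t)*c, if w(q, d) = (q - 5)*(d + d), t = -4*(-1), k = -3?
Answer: 7904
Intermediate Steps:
J(R) = -4/3 (J(R) = -⅔ + (⅓)*(-2) = -⅔ - ⅔ = -4/3)
t = 4
w(q, d) = 2*d*(-5 + q) (w(q, d) = (-5 + q)*(2*d) = 2*d*(-5 + q))
c = -156
w(J(k), t)*c = (2*4*(-5 - 4/3))*(-156) = (2*4*(-19/3))*(-156) = -152/3*(-156) = 7904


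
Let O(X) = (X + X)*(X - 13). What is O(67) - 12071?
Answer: -4835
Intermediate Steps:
O(X) = 2*X*(-13 + X) (O(X) = (2*X)*(-13 + X) = 2*X*(-13 + X))
O(67) - 12071 = 2*67*(-13 + 67) - 12071 = 2*67*54 - 12071 = 7236 - 12071 = -4835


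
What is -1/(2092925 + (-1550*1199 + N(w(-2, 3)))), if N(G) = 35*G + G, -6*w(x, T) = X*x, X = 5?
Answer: -1/234535 ≈ -4.2638e-6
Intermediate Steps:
w(x, T) = -5*x/6
N(G) = 36*G
-1/(2092925 + (-1550*1199 + N(w(-2, 3)))) = -1/(2092925 + (-1550*1199 + 36*(-⅚*(-2)))) = -1/(2092925 + (-1858450 + 36*(5/3))) = -1/(2092925 + (-1858450 + 60)) = -1/(2092925 - 1858390) = -1/234535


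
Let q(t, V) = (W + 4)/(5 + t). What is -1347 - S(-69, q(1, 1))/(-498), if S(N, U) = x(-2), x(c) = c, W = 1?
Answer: -335404/249 ≈ -1347.0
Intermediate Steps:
q(t, V) = 5/(5 + t) (q(t, V) = (1 + 4)/(5 + t) = 5/(5 + t))
S(N, U) = -2
-1347 - S(-69, q(1, 1))/(-498) = -1347 - (-2)/(-498) = -1347 - (-2)*(-1)/498 = -1347 - 1*1/249 = -1347 - 1/249 = -335404/249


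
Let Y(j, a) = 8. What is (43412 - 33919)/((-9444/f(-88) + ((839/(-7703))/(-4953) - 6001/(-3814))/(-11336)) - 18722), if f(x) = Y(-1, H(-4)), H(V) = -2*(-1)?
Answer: -15659295971954997648/32830416122968834145 ≈ -0.47698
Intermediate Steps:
H(V) = 2
f(x) = 8
(43412 - 33919)/((-9444/f(-88) + ((839/(-7703))/(-4953) - 6001/(-3814))/(-11336)) - 18722) = (43412 - 33919)/((-9444/8 + ((839/(-7703))/(-4953) - 6001/(-3814))/(-11336)) - 18722) = 9493/((-9444*⅛ + ((839*(-1/7703))*(-1/4953) - 6001*(-1/3814))*(-1/11336)) - 18722) = 9493/((-2361/2 + (-839/7703*(-1/4953) + 6001/3814)*(-1/11336)) - 18722) = 9493/((-2361/2 + (839/38152959 + 6001/3814)*(-1/11336)) - 18722) = 9493/((-2361/2 + (228959106905/145515385626)*(-1/11336)) - 18722) = 9493/((-2361/2 - 228959106905/1649562411456336) - 18722) = 9493/(-1947308655683311553/1649562411456336 - 18722) = 9493/(-32830416122968834145/1649562411456336) = 9493*(-1649562411456336/32830416122968834145) = -15659295971954997648/32830416122968834145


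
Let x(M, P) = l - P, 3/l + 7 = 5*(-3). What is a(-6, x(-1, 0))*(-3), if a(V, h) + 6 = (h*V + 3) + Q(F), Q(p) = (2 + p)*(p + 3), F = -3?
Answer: 72/11 ≈ 6.5455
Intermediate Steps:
Q(p) = (2 + p)*(3 + p)
l = -3/22 (l = 3/(-7 + 5*(-3)) = 3/(-7 - 15) = 3/(-22) = 3*(-1/22) = -3/22 ≈ -0.13636)
x(M, P) = -3/22 - P
a(V, h) = -3 + V*h (a(V, h) = -6 + ((h*V + 3) + (6 + (-3)**2 + 5*(-3))) = -6 + ((V*h + 3) + (6 + 9 - 15)) = -6 + ((3 + V*h) + 0) = -6 + (3 + V*h) = -3 + V*h)
a(-6, x(-1, 0))*(-3) = (-3 - 6*(-3/22 - 1*0))*(-3) = (-3 - 6*(-3/22 + 0))*(-3) = (-3 - 6*(-3/22))*(-3) = (-3 + 9/11)*(-3) = -24/11*(-3) = 72/11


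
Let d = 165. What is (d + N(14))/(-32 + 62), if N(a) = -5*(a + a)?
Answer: 5/6 ≈ 0.83333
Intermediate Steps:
N(a) = -10*a
(d + N(14))/(-32 + 62) = (165 - 10*14)/(-32 + 62) = (165 - 140)/30 = 25*(1/30) = 5/6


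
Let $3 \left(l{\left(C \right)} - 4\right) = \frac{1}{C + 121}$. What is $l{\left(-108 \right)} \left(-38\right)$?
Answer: $- \frac{5966}{39} \approx -152.97$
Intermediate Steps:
$l{\left(C \right)} = 4 + \frac{1}{3 \left(121 + C\right)}$ ($l{\left(C \right)} = 4 + \frac{1}{3 \left(C + 121\right)} = 4 + \frac{1}{3 \left(121 + C\right)}$)
$l{\left(-108 \right)} \left(-38\right) = \frac{1453 + 12 \left(-108\right)}{3 \left(121 - 108\right)} \left(-38\right) = \frac{1453 - 1296}{3 \cdot 13} \left(-38\right) = \frac{1}{3} \cdot \frac{1}{13} \cdot 157 \left(-38\right) = \frac{157}{39} \left(-38\right) = - \frac{5966}{39}$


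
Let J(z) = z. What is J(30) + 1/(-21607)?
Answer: 648209/21607 ≈ 30.000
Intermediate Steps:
J(30) + 1/(-21607) = 30 + 1/(-21607) = 30 - 1/21607 = 648209/21607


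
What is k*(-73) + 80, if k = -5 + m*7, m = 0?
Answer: 445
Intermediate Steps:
k = -5 (k = -5 + 0*7 = -5 + 0 = -5)
k*(-73) + 80 = -5*(-73) + 80 = 365 + 80 = 445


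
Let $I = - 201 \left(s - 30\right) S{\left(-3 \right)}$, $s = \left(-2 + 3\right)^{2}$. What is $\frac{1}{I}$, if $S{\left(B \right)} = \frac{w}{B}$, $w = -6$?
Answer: $\frac{1}{11658} \approx 8.5778 \cdot 10^{-5}$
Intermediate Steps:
$S{\left(B \right)} = - \frac{6}{B}$
$s = 1$ ($s = 1^{2} = 1$)
$I = 11658$ ($I = - 201 \left(1 - 30\right) \left(- \frac{6}{-3}\right) = \left(-201\right) \left(-29\right) \left(\left(-6\right) \left(- \frac{1}{3}\right)\right) = 5829 \cdot 2 = 11658$)
$\frac{1}{I} = \frac{1}{11658}$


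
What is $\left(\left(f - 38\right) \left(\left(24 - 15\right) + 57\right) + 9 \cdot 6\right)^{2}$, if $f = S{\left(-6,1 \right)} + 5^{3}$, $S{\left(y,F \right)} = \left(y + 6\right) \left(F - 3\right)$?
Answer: $33593616$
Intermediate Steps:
$S{\left(y,F \right)} = \left(-3 + F\right) \left(6 + y\right)$ ($S{\left(y,F \right)} = \left(6 + y\right) \left(-3 + F\right) = \left(-3 + F\right) \left(6 + y\right)$)
$f = 125$ ($f = \left(-18 - -18 + 6 \cdot 1 + 1 \left(-6\right)\right) + 5^{3} = \left(-18 + 18 + 6 - 6\right) + 125 = 0 + 125 = 125$)
$\left(\left(f - 38\right) \left(\left(24 - 15\right) + 57\right) + 9 \cdot 6\right)^{2} = \left(\left(125 - 38\right) \left(\left(24 - 15\right) + 57\right) + 9 \cdot 6\right)^{2} = \left(87 \left(9 + 57\right) + 54\right)^{2} = \left(87 \cdot 66 + 54\right)^{2} = \left(5742 + 54\right)^{2} = 5796^{2} = 33593616$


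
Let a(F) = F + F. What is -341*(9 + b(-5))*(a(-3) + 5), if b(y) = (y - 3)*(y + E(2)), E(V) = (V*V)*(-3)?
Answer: 49445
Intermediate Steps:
E(V) = -3*V**2 (E(V) = V**2*(-3) = -3*V**2)
a(F) = 2*F
b(y) = (-12 + y)*(-3 + y) (b(y) = (y - 3)*(y - 3*2**2) = (-3 + y)*(y - 3*4) = (-3 + y)*(y - 12) = (-3 + y)*(-12 + y) = (-12 + y)*(-3 + y))
-341*(9 + b(-5))*(a(-3) + 5) = -341*(9 + (36 + (-5)**2 - 15*(-5)))*(2*(-3) + 5) = -341*(9 + (36 + 25 + 75))*(-6 + 5) = -341*(9 + 136)*(-1) = -49445*(-1) = -341*(-145) = 49445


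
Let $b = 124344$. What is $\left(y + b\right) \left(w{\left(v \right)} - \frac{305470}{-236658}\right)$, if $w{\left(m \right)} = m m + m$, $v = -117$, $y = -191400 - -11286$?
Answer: $- \frac{29857657828570}{39443} \approx -7.5698 \cdot 10^{8}$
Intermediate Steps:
$y = -180114$ ($y = -191400 + 11286 = -180114$)
$w{\left(m \right)} = m + m^{2}$ ($w{\left(m \right)} = m^{2} + m = m + m^{2}$)
$\left(y + b\right) \left(w{\left(v \right)} - \frac{305470}{-236658}\right) = \left(-180114 + 124344\right) \left(- 117 \left(1 - 117\right) - \frac{305470}{-236658}\right) = - 55770 \left(\left(-117\right) \left(-116\right) - - \frac{152735}{118329}\right) = - 55770 \left(13572 + \frac{152735}{118329}\right) = \left(-55770\right) \frac{1606113923}{118329} = - \frac{29857657828570}{39443}$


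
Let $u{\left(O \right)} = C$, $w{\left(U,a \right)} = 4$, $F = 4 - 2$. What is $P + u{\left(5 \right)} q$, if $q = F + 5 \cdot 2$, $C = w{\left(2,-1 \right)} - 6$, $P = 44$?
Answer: $20$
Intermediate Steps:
$F = 2$ ($F = 4 - 2 = 2$)
$C = -2$ ($C = 4 - 6 = -2$)
$u{\left(O \right)} = -2$
$q = 12$ ($q = 2 + 5 \cdot 2 = 2 + 10 = 12$)
$P + u{\left(5 \right)} q = 44 - 24 = 20$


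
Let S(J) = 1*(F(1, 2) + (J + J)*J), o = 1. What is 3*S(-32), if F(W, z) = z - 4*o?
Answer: 6138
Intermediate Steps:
F(W, z) = -4 + z (F(W, z) = z - 4*1 = z - 4 = -4 + z)
S(J) = -2 + 2*J² (S(J) = 1*((-4 + 2) + (J + J)*J) = 1*(-2 + (2*J)*J) = 1*(-2 + 2*J²) = -2 + 2*J²)
3*S(-32) = 3*(-2 + 2*(-32)²) = 3*(-2 + 2*1024) = 3*(-2 + 2048) = 3*2046 = 6138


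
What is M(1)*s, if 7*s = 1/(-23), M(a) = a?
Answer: -1/161 ≈ -0.0062112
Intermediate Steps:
s = -1/161 (s = (1/7)/(-23) = (1/7)*(-1/23) = -1/161 ≈ -0.0062112)
M(1)*s = 1*(-1/161) = -1/161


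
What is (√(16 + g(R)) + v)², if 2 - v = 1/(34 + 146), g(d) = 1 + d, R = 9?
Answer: 971281/32400 + 359*√26/90 ≈ 50.317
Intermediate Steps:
v = 359/180 (v = 2 - 1/(34 + 146) = 2 - 1/180 = 359/180 ≈ 1.9944)
(√(16 + g(R)) + v)² = (√(16 + (1 + 9)) + 359/180)² = (√(16 + 10) + 359/180)² = (√26 + 359/180)² = (359/180 + √26)²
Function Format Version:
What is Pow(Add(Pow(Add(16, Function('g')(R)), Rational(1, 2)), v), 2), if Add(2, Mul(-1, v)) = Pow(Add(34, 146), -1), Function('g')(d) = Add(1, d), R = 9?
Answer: Add(Rational(971281, 32400), Mul(Rational(359, 90), Pow(26, Rational(1, 2)))) ≈ 50.317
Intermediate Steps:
v = Rational(359, 180) (v = Add(2, Mul(-1, Pow(Add(34, 146), -1))) = Add(2, Mul(-1, Pow(180, -1))) = Add(2, Mul(-1, Rational(1, 180))) = Add(2, Rational(-1, 180)) = Rational(359, 180) ≈ 1.9944)
Pow(Add(Pow(Add(16, Function('g')(R)), Rational(1, 2)), v), 2) = Pow(Add(Pow(Add(16, Add(1, 9)), Rational(1, 2)), Rational(359, 180)), 2) = Pow(Add(Pow(Add(16, 10), Rational(1, 2)), Rational(359, 180)), 2) = Pow(Add(Pow(26, Rational(1, 2)), Rational(359, 180)), 2) = Pow(Add(Rational(359, 180), Pow(26, Rational(1, 2))), 2)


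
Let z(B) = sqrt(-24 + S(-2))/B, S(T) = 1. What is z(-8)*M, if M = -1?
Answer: I*sqrt(23)/8 ≈ 0.59948*I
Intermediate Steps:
z(B) = I*sqrt(23)/B (z(B) = sqrt(-24 + 1)/B = sqrt(-23)/B = (I*sqrt(23))/B = I*sqrt(23)/B)
z(-8)*M = (I*sqrt(23)/(-8))*(-1) = (I*sqrt(23)*(-1/8))*(-1) = -I*sqrt(23)/8*(-1) = I*sqrt(23)/8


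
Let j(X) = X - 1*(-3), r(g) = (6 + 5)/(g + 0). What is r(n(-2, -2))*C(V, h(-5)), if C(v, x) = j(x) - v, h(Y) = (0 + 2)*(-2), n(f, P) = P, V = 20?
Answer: 231/2 ≈ 115.50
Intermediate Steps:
r(g) = 11/g
j(X) = 3 + X (j(X) = X + 3 = 3 + X)
h(Y) = -4 (h(Y) = 2*(-2) = -4)
C(v, x) = 3 + x - v (C(v, x) = (3 + x) - v = 3 + x - v)
r(n(-2, -2))*C(V, h(-5)) = (11/(-2))*(3 - 4 - 1*20) = (11*(-½))*(3 - 4 - 20) = -11/2*(-21) = 231/2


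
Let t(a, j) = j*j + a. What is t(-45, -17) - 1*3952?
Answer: -3708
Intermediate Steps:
t(a, j) = a + j² (t(a, j) = j² + a = a + j²)
t(-45, -17) - 1*3952 = (-45 + (-17)²) - 1*3952 = (-45 + 289) - 3952 = 244 - 3952 = -3708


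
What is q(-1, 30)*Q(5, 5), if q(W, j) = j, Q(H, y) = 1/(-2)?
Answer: -15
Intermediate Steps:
Q(H, y) = -½
q(-1, 30)*Q(5, 5) = 30*(-½) = -15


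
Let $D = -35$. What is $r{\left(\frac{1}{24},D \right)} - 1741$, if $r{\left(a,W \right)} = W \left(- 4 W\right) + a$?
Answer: $- \frac{159383}{24} \approx -6641.0$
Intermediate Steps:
$r{\left(a,W \right)} = a - 4 W^{2}$ ($r{\left(a,W \right)} = - 4 W^{2} + a = a - 4 W^{2}$)
$r{\left(\frac{1}{24},D \right)} - 1741 = \left(\frac{1}{24} - 4 \left(-35\right)^{2}\right) - 1741 = \left(\frac{1}{24} - 4900\right) - 1741 = - \frac{117599}{24} - 1741 = - \frac{159383}{24}$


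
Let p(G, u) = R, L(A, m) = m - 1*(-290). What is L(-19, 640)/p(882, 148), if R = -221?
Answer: -930/221 ≈ -4.2081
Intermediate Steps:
L(A, m) = 290 + m (L(A, m) = m + 290 = 290 + m)
p(G, u) = -221
L(-19, 640)/p(882, 148) = (290 + 640)/(-221) = 930*(-1/221) = -930/221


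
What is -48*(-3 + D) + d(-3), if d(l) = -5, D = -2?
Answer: 235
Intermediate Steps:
-48*(-3 + D) + d(-3) = -48*(-3 - 2) - 5 = -48*(-5) - 5 = -12*(-20) - 5 = 240 - 5 = 235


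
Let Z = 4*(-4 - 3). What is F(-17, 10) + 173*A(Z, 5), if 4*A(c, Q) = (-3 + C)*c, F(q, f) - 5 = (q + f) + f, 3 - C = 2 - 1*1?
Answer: 1219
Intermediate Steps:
C = 2 (C = 3 - (2 - 1*1) = 3 - (2 - 1) = 3 - 1*1 = 3 - 1 = 2)
Z = -28 (Z = 4*(-7) = -28)
F(q, f) = 5 + q + 2*f (F(q, f) = 5 + ((q + f) + f) = 5 + ((f + q) + f) = 5 + (q + 2*f) = 5 + q + 2*f)
A(c, Q) = -c/4 (A(c, Q) = ((-3 + 2)*c)/4 = (-c)/4 = -c/4)
F(-17, 10) + 173*A(Z, 5) = (5 - 17 + 2*10) + 173*(-1/4*(-28)) = (5 - 17 + 20) + 173*7 = 8 + 1211 = 1219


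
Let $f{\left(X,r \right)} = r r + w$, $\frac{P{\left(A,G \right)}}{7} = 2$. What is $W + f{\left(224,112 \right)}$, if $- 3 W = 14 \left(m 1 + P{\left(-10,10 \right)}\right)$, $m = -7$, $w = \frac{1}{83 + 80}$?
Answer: $\frac{6118045}{489} \approx 12511.0$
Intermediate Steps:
$P{\left(A,G \right)} = 14$ ($P{\left(A,G \right)} = 7 \cdot 2 = 14$)
$w = \frac{1}{163} \approx 0.006135$
$f{\left(X,r \right)} = \frac{1}{163} + r^{2}$ ($f{\left(X,r \right)} = r r + \frac{1}{163} = r^{2} + \frac{1}{163} = \frac{1}{163} + r^{2}$)
$W = - \frac{98}{3}$ ($W = - \frac{14 \left(\left(-7\right) 1 + 14\right)}{3} = - \frac{14 \left(-7 + 14\right)}{3} = - \frac{14 \cdot 7}{3} = \left(- \frac{1}{3}\right) 98 = - \frac{98}{3} \approx -32.667$)
$W + f{\left(224,112 \right)} = - \frac{98}{3} + \left(\frac{1}{163} + 112^{2}\right) = - \frac{98}{3} + \left(\frac{1}{163} + 12544\right) = - \frac{98}{3} + \frac{2044673}{163} = \frac{6118045}{489}$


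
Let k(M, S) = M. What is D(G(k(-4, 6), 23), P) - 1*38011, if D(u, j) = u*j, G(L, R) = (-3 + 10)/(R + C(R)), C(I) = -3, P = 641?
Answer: -755733/20 ≈ -37787.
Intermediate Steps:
G(L, R) = 7/(-3 + R) (G(L, R) = (-3 + 10)/(R - 3) = 7/(-3 + R))
D(u, j) = j*u
D(G(k(-4, 6), 23), P) - 1*38011 = 641*(7/(-3 + 23)) - 1*38011 = 641*(7/20) - 38011 = 4487/20 - 38011 = -755733/20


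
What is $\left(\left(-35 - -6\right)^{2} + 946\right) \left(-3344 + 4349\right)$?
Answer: $1795935$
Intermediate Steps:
$\left(\left(-35 - -6\right)^{2} + 946\right) \left(-3344 + 4349\right) = \left(\left(-35 + 6\right)^{2} + 946\right) 1005 = \left(\left(-29\right)^{2} + 946\right) 1005 = \left(841 + 946\right) 1005 = 1787 \cdot 1005 = 1795935$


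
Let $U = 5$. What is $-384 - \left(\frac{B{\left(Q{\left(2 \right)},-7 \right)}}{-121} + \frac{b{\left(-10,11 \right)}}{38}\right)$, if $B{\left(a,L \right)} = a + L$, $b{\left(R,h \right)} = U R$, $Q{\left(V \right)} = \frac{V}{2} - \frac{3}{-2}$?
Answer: $- \frac{1759753}{4598} \approx -382.72$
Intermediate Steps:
$Q{\left(V \right)} = \frac{3}{2} + \frac{V}{2}$ ($Q{\left(V \right)} = V \frac{1}{2} - - \frac{3}{2} = \frac{V}{2} + \frac{3}{2} = \frac{3}{2} + \frac{V}{2}$)
$b{\left(R,h \right)} = 5 R$
$B{\left(a,L \right)} = L + a$
$-384 - \left(\frac{B{\left(Q{\left(2 \right)},-7 \right)}}{-121} + \frac{b{\left(-10,11 \right)}}{38}\right) = -384 - \left(\frac{-7 + \left(\frac{3}{2} + \frac{1}{2} \cdot 2\right)}{-121} + \frac{5 \left(-10\right)}{38}\right) = -384 - \left(\left(-7 + \left(\frac{3}{2} + 1\right)\right) \left(- \frac{1}{121}\right) - \frac{25}{19}\right) = -384 - \left(\left(-7 + \frac{5}{2}\right) \left(- \frac{1}{121}\right) - \frac{25}{19}\right) = -384 - \left(\left(- \frac{9}{2}\right) \left(- \frac{1}{121}\right) - \frac{25}{19}\right) = -384 - \left(\frac{9}{242} - \frac{25}{19}\right) = -384 - - \frac{5879}{4598} = -384 + \frac{5879}{4598} = - \frac{1759753}{4598}$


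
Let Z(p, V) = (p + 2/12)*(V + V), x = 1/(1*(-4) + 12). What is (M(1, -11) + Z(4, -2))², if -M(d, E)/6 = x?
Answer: 43681/144 ≈ 303.34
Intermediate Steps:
x = ⅛ (x = 1/(-4 + 12) = 1/8 = ⅛ ≈ 0.12500)
M(d, E) = -¾ (M(d, E) = -6*⅛ = -¾)
Z(p, V) = 2*V*(⅙ + p) (Z(p, V) = (p + 2*(1/12))*(2*V) = (p + ⅙)*(2*V) = (⅙ + p)*(2*V) = 2*V*(⅙ + p))
(M(1, -11) + Z(4, -2))² = (-¾ + (⅓)*(-2)*(1 + 6*4))² = (-¾ + (⅓)*(-2)*(1 + 24))² = (-¾ + (⅓)*(-2)*25)² = (-¾ - 50/3)² = (-209/12)² = 43681/144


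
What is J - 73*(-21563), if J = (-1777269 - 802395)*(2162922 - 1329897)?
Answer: -2148923029501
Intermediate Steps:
J = -2148924603600 (J = -2579664*833025 = -2148924603600)
J - 73*(-21563) = -2148924603600 - 73*(-21563) = -2148924603600 - 1*(-1574099) = -2148924603600 + 1574099 = -2148923029501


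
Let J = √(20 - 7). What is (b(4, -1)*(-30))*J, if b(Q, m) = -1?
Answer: 30*√13 ≈ 108.17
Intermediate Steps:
J = √13 ≈ 3.6056
(b(4, -1)*(-30))*J = (-1*(-30))*√13 = 30*√13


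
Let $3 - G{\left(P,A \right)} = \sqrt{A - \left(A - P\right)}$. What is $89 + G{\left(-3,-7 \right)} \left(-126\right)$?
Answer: $-289 + 126 i \sqrt{3} \approx -289.0 + 218.24 i$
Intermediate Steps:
$G{\left(P,A \right)} = 3 - \sqrt{P}$ ($G{\left(P,A \right)} = 3 - \sqrt{A - \left(A - P\right)} = 3 - \sqrt{P}$)
$89 + G{\left(-3,-7 \right)} \left(-126\right) = 89 + \left(3 - \sqrt{-3}\right) \left(-126\right) = 89 + \left(3 - i \sqrt{3}\right) \left(-126\right) = 89 - \left(378 - 126 i \sqrt{3}\right) = -289 + 126 i \sqrt{3}$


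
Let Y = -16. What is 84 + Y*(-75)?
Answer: 1284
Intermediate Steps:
84 + Y*(-75) = 84 - 16*(-75) = 84 + 1200 = 1284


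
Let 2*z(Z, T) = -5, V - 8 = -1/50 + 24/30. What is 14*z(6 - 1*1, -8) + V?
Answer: -1311/50 ≈ -26.220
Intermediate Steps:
V = 439/50 (V = 8 + (-1/50 + 24/30) = 8 + (-1*1/50 + 24*(1/30)) = 8 + (-1/50 + 4/5) = 8 + 39/50 = 439/50 ≈ 8.7800)
z(Z, T) = -5/2 (z(Z, T) = (1/2)*(-5) = -5/2)
14*z(6 - 1*1, -8) + V = 14*(-5/2) + 439/50 = -35 + 439/50 = -1311/50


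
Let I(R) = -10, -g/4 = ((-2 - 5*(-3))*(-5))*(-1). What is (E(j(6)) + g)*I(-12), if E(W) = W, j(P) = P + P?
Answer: 2480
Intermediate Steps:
j(P) = 2*P
g = -260 (g = -4*(-2 - 5*(-3))*(-5)*(-1) = -4*(-2 + 15)*(-5)*(-1) = -4*13*(-5)*(-1) = -(-260)*(-1) = -4*65 = -260)
(E(j(6)) + g)*I(-12) = (2*6 - 260)*(-10) = (12 - 260)*(-10) = -248*(-10) = 2480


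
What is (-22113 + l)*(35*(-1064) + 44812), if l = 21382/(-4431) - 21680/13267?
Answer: -3281998239672100/19595359 ≈ -1.6749e+8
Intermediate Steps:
l = -379739074/58786077 (l = 21382*(-1/4431) - 21680*1/13267 = -21382/4431 - 21680/13267 = -379739074/58786077 ≈ -6.4597)
(-22113 + l)*(35*(-1064) + 44812) = (-22113 - 379739074/58786077)*(35*(-1064) + 44812) = -1300316259775*(-37240 + 44812)/58786077 = -1300316259775/58786077*7572 = -3281998239672100/19595359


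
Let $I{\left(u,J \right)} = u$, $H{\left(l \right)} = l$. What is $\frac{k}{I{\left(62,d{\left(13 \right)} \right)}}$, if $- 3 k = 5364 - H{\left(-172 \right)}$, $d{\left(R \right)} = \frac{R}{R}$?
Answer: $- \frac{2768}{93} \approx -29.763$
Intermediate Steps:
$d{\left(R \right)} = 1$
$k = - \frac{5536}{3}$ ($k = - \frac{5364 - -172}{3} = - \frac{5364 + 172}{3} = \left(- \frac{1}{3}\right) 5536 = - \frac{5536}{3} \approx -1845.3$)
$\frac{k}{I{\left(62,d{\left(13 \right)} \right)}} = - \frac{5536}{3 \cdot 62} = \left(- \frac{5536}{3}\right) \frac{1}{62} = - \frac{2768}{93}$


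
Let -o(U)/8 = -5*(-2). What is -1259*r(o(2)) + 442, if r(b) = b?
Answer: 101162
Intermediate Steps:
o(U) = -80 (o(U) = -(-40)*(-2) = -8*10 = -80)
-1259*r(o(2)) + 442 = -1259*(-80) + 442 = 100720 + 442 = 101162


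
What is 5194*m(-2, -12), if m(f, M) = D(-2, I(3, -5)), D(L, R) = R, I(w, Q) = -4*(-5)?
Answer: 103880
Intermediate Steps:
I(w, Q) = 20
m(f, M) = 20
5194*m(-2, -12) = 5194*20 = 103880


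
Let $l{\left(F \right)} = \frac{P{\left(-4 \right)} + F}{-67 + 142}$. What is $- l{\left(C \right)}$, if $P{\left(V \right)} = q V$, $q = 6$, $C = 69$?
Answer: $- \frac{3}{5} \approx -0.6$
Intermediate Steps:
$P{\left(V \right)} = 6 V$
$l{\left(F \right)} = - \frac{8}{25} + \frac{F}{75}$ ($l{\left(F \right)} = \frac{6 \left(-4\right) + F}{-67 + 142} = \frac{-24 + F}{75} = \left(-24 + F\right) \frac{1}{75} = - \frac{8}{25} + \frac{F}{75}$)
$- l{\left(C \right)} = - (- \frac{8}{25} + \frac{1}{75} \cdot 69) = - (- \frac{8}{25} + \frac{23}{25}) = \left(-1\right) \frac{3}{5} = - \frac{3}{5}$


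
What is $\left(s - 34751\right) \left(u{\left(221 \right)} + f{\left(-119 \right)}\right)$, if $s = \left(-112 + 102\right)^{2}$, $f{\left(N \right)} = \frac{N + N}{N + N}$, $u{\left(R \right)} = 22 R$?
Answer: $-168507813$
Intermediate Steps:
$f{\left(N \right)} = 1$ ($f{\left(N \right)} = \frac{2 N}{2 N} = 2 N \frac{1}{2 N} = 1$)
$s = 100$ ($s = \left(-10\right)^{2} = 100$)
$\left(s - 34751\right) \left(u{\left(221 \right)} + f{\left(-119 \right)}\right) = \left(100 - 34751\right) \left(22 \cdot 221 + 1\right) = - 34651 \left(4862 + 1\right) = \left(-34651\right) 4863 = -168507813$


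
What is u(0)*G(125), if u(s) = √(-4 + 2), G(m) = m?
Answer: 125*I*√2 ≈ 176.78*I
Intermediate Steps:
u(s) = I*√2 (u(s) = √(-2) = I*√2)
u(0)*G(125) = (I*√2)*125 = 125*I*√2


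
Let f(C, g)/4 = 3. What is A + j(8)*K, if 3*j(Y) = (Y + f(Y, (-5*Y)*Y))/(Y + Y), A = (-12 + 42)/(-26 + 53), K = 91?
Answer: 1405/36 ≈ 39.028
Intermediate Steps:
f(C, g) = 12 (f(C, g) = 4*3 = 12)
A = 10/9 (A = 30/27 = 30*(1/27) = 10/9 ≈ 1.1111)
j(Y) = (12 + Y)/(6*Y) (j(Y) = ((Y + 12)/(Y + Y))/3 = ((12 + Y)/((2*Y)))/3 = ((12 + Y)*(1/(2*Y)))/3 = ((12 + Y)/(2*Y))/3 = (12 + Y)/(6*Y))
A + j(8)*K = 10/9 + ((⅙)*(12 + 8)/8)*91 = 10/9 + ((⅙)*(⅛)*20)*91 = 10/9 + (5/12)*91 = 10/9 + 455/12 = 1405/36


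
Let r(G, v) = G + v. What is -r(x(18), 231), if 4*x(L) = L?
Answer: -471/2 ≈ -235.50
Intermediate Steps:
x(L) = L/4
-r(x(18), 231) = -((1/4)*18 + 231) = -(9/2 + 231) = -1*471/2 = -471/2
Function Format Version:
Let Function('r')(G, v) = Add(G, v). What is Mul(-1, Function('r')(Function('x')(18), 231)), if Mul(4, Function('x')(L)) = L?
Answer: Rational(-471, 2) ≈ -235.50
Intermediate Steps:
Function('x')(L) = Mul(Rational(1, 4), L)
Mul(-1, Function('r')(Function('x')(18), 231)) = Mul(-1, Add(Mul(Rational(1, 4), 18), 231)) = Mul(-1, Add(Rational(9, 2), 231)) = Mul(-1, Rational(471, 2)) = Rational(-471, 2)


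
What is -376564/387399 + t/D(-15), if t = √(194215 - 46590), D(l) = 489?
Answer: -376564/387399 + 5*√5905/489 ≈ -0.18631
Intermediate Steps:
t = 5*√5905 (t = √147625 = 5*√5905 ≈ 384.22)
-376564/387399 + t/D(-15) = -376564/387399 + (5*√5905)/489 = -376564*1/387399 + (5*√5905)*(1/489) = -376564/387399 + 5*√5905/489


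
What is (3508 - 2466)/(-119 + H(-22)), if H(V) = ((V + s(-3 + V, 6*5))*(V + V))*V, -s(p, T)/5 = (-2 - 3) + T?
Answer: -1042/142415 ≈ -0.0073166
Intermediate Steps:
s(p, T) = 25 - 5*T (s(p, T) = -5*((-2 - 3) + T) = -5*(-5 + T) = 25 - 5*T)
H(V) = 2*V**2*(-125 + V) (H(V) = ((V + (25 - 30*5))*(V + V))*V = ((V + (25 - 5*30))*(2*V))*V = ((V + (25 - 150))*(2*V))*V = ((V - 125)*(2*V))*V = ((-125 + V)*(2*V))*V = (2*V*(-125 + V))*V = 2*V**2*(-125 + V))
(3508 - 2466)/(-119 + H(-22)) = (3508 - 2466)/(-119 + 2*(-22)**2*(-125 - 22)) = 1042/(-119 + 2*484*(-147)) = 1042/(-119 - 142296) = 1042/(-142415) = 1042*(-1/142415) = -1042/142415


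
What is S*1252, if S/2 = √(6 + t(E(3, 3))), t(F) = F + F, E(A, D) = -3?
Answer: 0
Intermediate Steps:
t(F) = 2*F
S = 0 (S = 2*√(6 + 2*(-3)) = 2*√(6 - 6) = 2*√0 = 2*0 = 0)
S*1252 = 0*1252 = 0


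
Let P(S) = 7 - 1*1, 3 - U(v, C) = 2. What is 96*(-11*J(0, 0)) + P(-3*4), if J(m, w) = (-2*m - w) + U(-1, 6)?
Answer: -1050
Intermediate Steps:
U(v, C) = 1 (U(v, C) = 3 - 1*2 = 3 - 2 = 1)
J(m, w) = 1 - w - 2*m (J(m, w) = (-2*m - w) + 1 = (-w - 2*m) + 1 = 1 - w - 2*m)
P(S) = 6 (P(S) = 7 - 1 = 6)
96*(-11*J(0, 0)) + P(-3*4) = 96*(-11*(1 - 1*0 - 2*0)) + 6 = 96*(-11*(1 + 0 + 0)) + 6 = 96*(-11*1) + 6 = 96*(-11) + 6 = -1056 + 6 = -1050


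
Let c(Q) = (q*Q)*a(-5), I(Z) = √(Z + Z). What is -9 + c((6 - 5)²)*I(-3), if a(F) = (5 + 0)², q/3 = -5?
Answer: -9 - 375*I*√6 ≈ -9.0 - 918.56*I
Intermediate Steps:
q = -15 (q = 3*(-5) = -15)
I(Z) = √2*√Z (I(Z) = √(2*Z) = √2*√Z)
a(F) = 25 (a(F) = 5² = 25)
c(Q) = -375*Q (c(Q) = -15*Q*25 = -375*Q)
-9 + c((6 - 5)²)*I(-3) = -9 + (-375*(6 - 5)²)*(√2*√(-3)) = -9 + (-375*1²)*(√2*(I*√3)) = -9 + (-375*1)*(I*√6) = -9 - 375*I*√6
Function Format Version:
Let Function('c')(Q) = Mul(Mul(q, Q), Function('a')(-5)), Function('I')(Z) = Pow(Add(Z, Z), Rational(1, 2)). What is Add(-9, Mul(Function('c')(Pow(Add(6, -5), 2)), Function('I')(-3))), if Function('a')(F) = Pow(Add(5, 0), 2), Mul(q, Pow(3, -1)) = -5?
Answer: Add(-9, Mul(-375, I, Pow(6, Rational(1, 2)))) ≈ Add(-9.0000, Mul(-918.56, I))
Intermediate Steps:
q = -15 (q = Mul(3, -5) = -15)
Function('I')(Z) = Mul(Pow(2, Rational(1, 2)), Pow(Z, Rational(1, 2))) (Function('I')(Z) = Pow(Mul(2, Z), Rational(1, 2)) = Mul(Pow(2, Rational(1, 2)), Pow(Z, Rational(1, 2))))
Function('a')(F) = 25 (Function('a')(F) = Pow(5, 2) = 25)
Function('c')(Q) = Mul(-375, Q) (Function('c')(Q) = Mul(Mul(-15, Q), 25) = Mul(-375, Q))
Add(-9, Mul(Function('c')(Pow(Add(6, -5), 2)), Function('I')(-3))) = Add(-9, Mul(Mul(-375, Pow(Add(6, -5), 2)), Mul(Pow(2, Rational(1, 2)), Pow(-3, Rational(1, 2))))) = Add(-9, Mul(Mul(-375, Pow(1, 2)), Mul(Pow(2, Rational(1, 2)), Mul(I, Pow(3, Rational(1, 2)))))) = Add(-9, Mul(Mul(-375, 1), Mul(I, Pow(6, Rational(1, 2))))) = Add(-9, Mul(-375, Mul(I, Pow(6, Rational(1, 2))))) = Add(-9, Mul(-375, I, Pow(6, Rational(1, 2))))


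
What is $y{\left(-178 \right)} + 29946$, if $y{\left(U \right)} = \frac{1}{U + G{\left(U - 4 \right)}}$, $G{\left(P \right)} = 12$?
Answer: $\frac{4971035}{166} \approx 29946.0$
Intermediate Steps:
$y{\left(U \right)} = \frac{1}{12 + U}$ ($y{\left(U \right)} = \frac{1}{U + 12} = \frac{1}{12 + U}$)
$y{\left(-178 \right)} + 29946 = \frac{1}{12 - 178} + 29946 = \frac{1}{-166} + 29946 = - \frac{1}{166} + 29946 = \frac{4971035}{166}$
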